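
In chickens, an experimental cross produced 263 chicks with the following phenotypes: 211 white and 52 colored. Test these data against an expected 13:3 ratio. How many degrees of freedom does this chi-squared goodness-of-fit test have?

A goodness-of-fit test with 2 phenotype classes has df = 2 − 1 = 1.

1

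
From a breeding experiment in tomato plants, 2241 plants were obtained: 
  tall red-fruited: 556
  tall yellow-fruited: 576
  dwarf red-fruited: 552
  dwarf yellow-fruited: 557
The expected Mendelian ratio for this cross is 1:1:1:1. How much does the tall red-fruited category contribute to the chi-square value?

Total ratio parts = 4. Expected numbers out of 2241:
  tall red-fruited: 2241 × 1/4 = 560.25
  tall yellow-fruited: 2241 × 1/4 = 560.25
  dwarf red-fruited: 2241 × 1/4 = 560.25
  dwarf yellow-fruited: 2241 × 1/4 = 560.25
Contribution of tall red-fruited: (556 − 560.25)² / 560.25 = 0.0322

0.032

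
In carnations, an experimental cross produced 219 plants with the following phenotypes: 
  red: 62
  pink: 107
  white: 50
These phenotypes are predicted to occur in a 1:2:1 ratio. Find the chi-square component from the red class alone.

Total ratio parts = 4. Expected numbers out of 219:
  red: 219 × 1/4 = 54.75
  pink: 219 × 2/4 = 109.5
  white: 219 × 1/4 = 54.75
Contribution of red: (62 − 54.75)² / 54.75 = 0.9600

0.960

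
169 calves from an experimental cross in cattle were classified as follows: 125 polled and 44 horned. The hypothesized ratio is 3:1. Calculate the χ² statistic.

Total ratio parts = 4. Expected numbers out of 169:
  polled: 169 × 3/4 = 126.75
  horned: 169 × 1/4 = 42.25
χ² = Σ (O − E)² / E
  polled: (125 − 126.75)² / 126.75 = 0.0242
  horned: (44 − 42.25)² / 42.25 = 0.0725
χ² = 0.0242 + 0.0725 = 0.0967 ≈ 0.097

0.097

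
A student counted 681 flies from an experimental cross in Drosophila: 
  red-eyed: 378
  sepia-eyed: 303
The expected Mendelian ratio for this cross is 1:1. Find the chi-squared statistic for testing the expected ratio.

Total ratio parts = 2. Expected numbers out of 681:
  red-eyed: 681 × 1/2 = 340.5
  sepia-eyed: 681 × 1/2 = 340.5
χ² = Σ (O − E)² / E
  red-eyed: (378 − 340.5)² / 340.5 = 4.1300
  sepia-eyed: (303 − 340.5)² / 340.5 = 4.1300
χ² = 4.1300 + 4.1300 = 8.260

8.260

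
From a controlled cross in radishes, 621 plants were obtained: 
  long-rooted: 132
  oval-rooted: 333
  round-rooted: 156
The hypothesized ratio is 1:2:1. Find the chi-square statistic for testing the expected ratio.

5.116

Expected counts for N = 621 under a 1:2:1 ratio (total parts = 4):
  long-rooted: 621 × 1/4 = 155.25
  oval-rooted: 621 × 2/4 = 310.5
  round-rooted: 621 × 1/4 = 155.25
χ² = Σ (O − E)² / E
  long-rooted: (132 − 155.25)² / 155.25 = 3.4819
  oval-rooted: (333 − 310.5)² / 310.5 = 1.6304
  round-rooted: (156 − 155.25)² / 155.25 = 0.0036
χ² = 3.4819 + 1.6304 + 0.0036 = 5.1159 ≈ 5.116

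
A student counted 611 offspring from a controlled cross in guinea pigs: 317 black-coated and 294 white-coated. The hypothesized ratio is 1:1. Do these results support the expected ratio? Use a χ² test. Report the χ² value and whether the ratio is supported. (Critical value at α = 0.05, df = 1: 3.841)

0.866; consistent

Total ratio parts = 2. Expected numbers out of 611:
  black-coated: 611 × 1/2 = 305.5
  white-coated: 611 × 1/2 = 305.5
χ² = Σ (O − E)² / E
  black-coated: (317 − 305.5)² / 305.5 = 0.4329
  white-coated: (294 − 305.5)² / 305.5 = 0.4329
χ² = 0.4329 + 0.4329 = 0.8658 ≈ 0.866
Degrees of freedom = 2 − 1 = 1; critical value at α = 0.05 is 3.841.
Since 0.866 < 3.841, we fail to reject the null hypothesis — the data are consistent with the 1:1 ratio.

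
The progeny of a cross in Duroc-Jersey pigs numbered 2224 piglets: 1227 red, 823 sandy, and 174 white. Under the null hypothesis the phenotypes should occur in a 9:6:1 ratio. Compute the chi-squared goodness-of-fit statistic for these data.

Under the 9:6:1 hypothesis (Σ ratio = 16, N = 2224):
  red: 2224 × 9/16 = 1251
  sandy: 2224 × 6/16 = 834
  white: 2224 × 1/16 = 139
χ² = Σ (O − E)² / E
  red: (1227 − 1251)² / 1251 = 0.4604
  sandy: (823 − 834)² / 834 = 0.1451
  white: (174 − 139)² / 139 = 8.8129
χ² = 0.4604 + 0.1451 + 8.8129 = 9.4184 ≈ 9.418

9.418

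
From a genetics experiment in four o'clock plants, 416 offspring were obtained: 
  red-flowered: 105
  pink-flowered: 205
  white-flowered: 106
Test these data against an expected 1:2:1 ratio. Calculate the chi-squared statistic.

0.091

Total ratio parts = 4. Expected numbers out of 416:
  red-flowered: 416 × 1/4 = 104
  pink-flowered: 416 × 2/4 = 208
  white-flowered: 416 × 1/4 = 104
χ² = Σ (O − E)² / E
  red-flowered: (105 − 104)² / 104 = 0.0096
  pink-flowered: (205 − 208)² / 208 = 0.0433
  white-flowered: (106 − 104)² / 104 = 0.0385
χ² = 0.0096 + 0.0433 + 0.0385 = 0.0914 ≈ 0.091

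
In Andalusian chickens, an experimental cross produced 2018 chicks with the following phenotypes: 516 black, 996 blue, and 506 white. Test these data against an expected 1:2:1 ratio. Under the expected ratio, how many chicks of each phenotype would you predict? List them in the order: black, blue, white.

Under the 1:2:1 hypothesis (Σ ratio = 4, N = 2018):
  black: 2018 × 1/4 = 504.5
  blue: 2018 × 2/4 = 1009
  white: 2018 × 1/4 = 504.5

504.5, 1009, 504.5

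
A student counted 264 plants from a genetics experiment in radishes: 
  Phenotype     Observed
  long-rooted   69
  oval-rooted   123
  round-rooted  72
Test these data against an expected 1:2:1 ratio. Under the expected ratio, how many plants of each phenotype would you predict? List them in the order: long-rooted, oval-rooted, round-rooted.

66, 132, 66

Total ratio parts = 4. Expected numbers out of 264:
  long-rooted: 264 × 1/4 = 66
  oval-rooted: 264 × 2/4 = 132
  round-rooted: 264 × 1/4 = 66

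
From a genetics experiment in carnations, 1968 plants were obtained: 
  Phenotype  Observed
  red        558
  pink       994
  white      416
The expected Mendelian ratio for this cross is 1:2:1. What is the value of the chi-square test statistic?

The 1:2:1 ratio has 4 parts, so with N = 1968 the expected counts are:
  red: 1968 × 1/4 = 492
  pink: 1968 × 2/4 = 984
  white: 1968 × 1/4 = 492
χ² = Σ (O − E)² / E
  red: (558 − 492)² / 492 = 8.8537
  pink: (994 − 984)² / 984 = 0.1016
  white: (416 − 492)² / 492 = 11.7398
χ² = 8.8537 + 0.1016 + 11.7398 = 20.6951 ≈ 20.695

20.695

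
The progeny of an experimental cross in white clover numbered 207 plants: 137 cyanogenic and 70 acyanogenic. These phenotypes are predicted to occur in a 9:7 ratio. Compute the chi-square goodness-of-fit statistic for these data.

The 9:7 ratio has 16 parts, so with N = 207 the expected counts are:
  cyanogenic: 207 × 9/16 = 116.4375
  acyanogenic: 207 × 7/16 = 90.5625
χ² = Σ (O − E)² / E
  cyanogenic: (137 − 116.4375)² / 116.4375 = 3.6313
  acyanogenic: (70 − 90.5625)² / 90.5625 = 4.6688
χ² = 3.6313 + 4.6688 = 8.3001 ≈ 8.300

8.300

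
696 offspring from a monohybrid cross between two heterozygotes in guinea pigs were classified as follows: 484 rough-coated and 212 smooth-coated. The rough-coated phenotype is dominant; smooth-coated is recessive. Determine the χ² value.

For a monohybrid cross between heterozygotes with complete dominance, the expected phenotypic ratio is 3:1.
Expected counts for N = 696 under a 3:1 ratio (total parts = 4):
  rough-coated: 696 × 3/4 = 522
  smooth-coated: 696 × 1/4 = 174
χ² = Σ (O − E)² / E
  rough-coated: (484 − 522)² / 522 = 2.7663
  smooth-coated: (212 − 174)² / 174 = 8.2989
χ² = 2.7663 + 8.2989 = 11.0652 ≈ 11.065

11.065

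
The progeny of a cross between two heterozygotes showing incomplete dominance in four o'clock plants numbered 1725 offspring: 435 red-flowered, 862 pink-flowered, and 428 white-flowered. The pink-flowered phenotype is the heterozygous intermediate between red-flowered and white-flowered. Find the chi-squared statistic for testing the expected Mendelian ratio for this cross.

With incomplete dominance, a heterozygote × heterozygote cross gives a 1:2:1 phenotypic ratio.
The 1:2:1 ratio has 4 parts, so with N = 1725 the expected counts are:
  red-flowered: 1725 × 1/4 = 431.25
  pink-flowered: 1725 × 2/4 = 862.5
  white-flowered: 1725 × 1/4 = 431.25
χ² = Σ (O − E)² / E
  red-flowered: (435 − 431.25)² / 431.25 = 0.0326
  pink-flowered: (862 − 862.5)² / 862.5 = 0.0003
  white-flowered: (428 − 431.25)² / 431.25 = 0.0245
χ² = 0.0326 + 0.0003 + 0.0245 = 0.0574 ≈ 0.057

0.057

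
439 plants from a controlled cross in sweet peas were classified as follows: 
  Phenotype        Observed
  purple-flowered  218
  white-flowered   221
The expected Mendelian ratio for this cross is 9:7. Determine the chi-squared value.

7.751

Expected counts for N = 439 under a 9:7 ratio (total parts = 16):
  purple-flowered: 439 × 9/16 = 246.9375
  white-flowered: 439 × 7/16 = 192.0625
χ² = Σ (O − E)² / E
  purple-flowered: (218 − 246.9375)² / 246.9375 = 3.3911
  white-flowered: (221 − 192.0625)² / 192.0625 = 4.3599
χ² = 3.3911 + 4.3599 = 7.751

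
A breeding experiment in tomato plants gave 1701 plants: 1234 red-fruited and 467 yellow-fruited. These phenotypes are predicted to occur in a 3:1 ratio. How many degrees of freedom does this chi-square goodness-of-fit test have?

A goodness-of-fit test with 2 phenotype classes has df = 2 − 1 = 1.

1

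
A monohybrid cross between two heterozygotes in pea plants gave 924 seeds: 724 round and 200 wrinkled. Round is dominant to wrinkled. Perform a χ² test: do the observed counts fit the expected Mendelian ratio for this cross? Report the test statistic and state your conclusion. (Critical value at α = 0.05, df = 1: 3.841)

For a monohybrid cross between heterozygotes with complete dominance, the expected phenotypic ratio is 3:1.
Total ratio parts = 4. Expected numbers out of 924:
  round: 924 × 3/4 = 693
  wrinkled: 924 × 1/4 = 231
χ² = Σ (O − E)² / E
  round: (724 − 693)² / 693 = 1.3867
  wrinkled: (200 − 231)² / 231 = 4.1602
χ² = 1.3867 + 4.1602 = 5.5469 ≈ 5.547
Degrees of freedom = 2 − 1 = 1; critical value at α = 0.05 is 3.841.
Since 5.547 > 3.841, we reject the null hypothesis — the data do not fit the 3:1 ratio.

5.547; not consistent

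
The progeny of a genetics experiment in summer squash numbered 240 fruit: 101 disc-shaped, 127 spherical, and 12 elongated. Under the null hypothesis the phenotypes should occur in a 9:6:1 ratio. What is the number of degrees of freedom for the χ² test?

2

A goodness-of-fit test with 3 phenotype classes has df = 3 − 1 = 2.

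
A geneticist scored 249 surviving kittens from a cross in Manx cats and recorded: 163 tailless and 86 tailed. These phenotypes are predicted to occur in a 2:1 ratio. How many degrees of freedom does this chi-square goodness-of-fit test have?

1

A goodness-of-fit test with 2 phenotype classes has df = 2 − 1 = 1.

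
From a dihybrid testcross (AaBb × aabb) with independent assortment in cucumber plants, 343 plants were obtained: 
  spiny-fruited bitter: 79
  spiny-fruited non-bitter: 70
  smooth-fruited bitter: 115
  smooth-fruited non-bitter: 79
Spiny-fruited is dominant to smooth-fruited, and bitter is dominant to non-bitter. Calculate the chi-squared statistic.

13.933

A dihybrid testcross with independent assortment gives a 1:1:1:1 ratio.
Under the 1:1:1:1 hypothesis (Σ ratio = 4, N = 343):
  spiny-fruited bitter: 343 × 1/4 = 85.75
  spiny-fruited non-bitter: 343 × 1/4 = 85.75
  smooth-fruited bitter: 343 × 1/4 = 85.75
  smooth-fruited non-bitter: 343 × 1/4 = 85.75
χ² = Σ (O − E)² / E
  spiny-fruited bitter: (79 − 85.75)² / 85.75 = 0.5313
  spiny-fruited non-bitter: (70 − 85.75)² / 85.75 = 2.8929
  smooth-fruited bitter: (115 − 85.75)² / 85.75 = 9.9774
  smooth-fruited non-bitter: (79 − 85.75)² / 85.75 = 0.5313
χ² = 0.5313 + 2.8929 + 9.9774 + 0.5313 = 13.9329 ≈ 13.933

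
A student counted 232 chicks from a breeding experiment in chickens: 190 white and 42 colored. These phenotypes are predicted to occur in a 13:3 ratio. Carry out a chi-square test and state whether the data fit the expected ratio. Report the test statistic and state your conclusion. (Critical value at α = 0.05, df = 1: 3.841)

0.064; consistent

Total ratio parts = 16. Expected numbers out of 232:
  white: 232 × 13/16 = 188.5
  colored: 232 × 3/16 = 43.5
χ² = Σ (O − E)² / E
  white: (190 − 188.5)² / 188.5 = 0.0119
  colored: (42 − 43.5)² / 43.5 = 0.0517
χ² = 0.0119 + 0.0517 = 0.0636 ≈ 0.064
Degrees of freedom = 2 − 1 = 1; critical value at α = 0.05 is 3.841.
Since 0.064 < 3.841, we fail to reject the null hypothesis — the data are consistent with the 13:3 ratio.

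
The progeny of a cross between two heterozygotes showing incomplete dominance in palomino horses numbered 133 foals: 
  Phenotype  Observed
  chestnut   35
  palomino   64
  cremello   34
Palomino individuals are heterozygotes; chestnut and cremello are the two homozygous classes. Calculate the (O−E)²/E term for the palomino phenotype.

With incomplete dominance, a heterozygote × heterozygote cross gives a 1:2:1 phenotypic ratio.
Expected counts for N = 133 under a 1:2:1 ratio (total parts = 4):
  chestnut: 133 × 1/4 = 33.25
  palomino: 133 × 2/4 = 66.5
  cremello: 133 × 1/4 = 33.25
Contribution of palomino: (64 − 66.5)² / 66.5 = 0.0940

0.094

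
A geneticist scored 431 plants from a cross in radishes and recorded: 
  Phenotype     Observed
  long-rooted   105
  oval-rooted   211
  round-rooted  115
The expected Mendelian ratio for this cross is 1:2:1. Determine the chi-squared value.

Expected counts for N = 431 under a 1:2:1 ratio (total parts = 4):
  long-rooted: 431 × 1/4 = 107.75
  oval-rooted: 431 × 2/4 = 215.5
  round-rooted: 431 × 1/4 = 107.75
χ² = Σ (O − E)² / E
  long-rooted: (105 − 107.75)² / 107.75 = 0.0702
  oval-rooted: (211 − 215.5)² / 215.5 = 0.0940
  round-rooted: (115 − 107.75)² / 107.75 = 0.4878
χ² = 0.0702 + 0.0940 + 0.4878 = 0.652

0.652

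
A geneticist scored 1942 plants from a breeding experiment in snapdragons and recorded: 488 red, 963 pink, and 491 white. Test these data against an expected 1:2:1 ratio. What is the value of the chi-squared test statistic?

0.141

Under the 1:2:1 hypothesis (Σ ratio = 4, N = 1942):
  red: 1942 × 1/4 = 485.5
  pink: 1942 × 2/4 = 971
  white: 1942 × 1/4 = 485.5
χ² = Σ (O − E)² / E
  red: (488 − 485.5)² / 485.5 = 0.0129
  pink: (963 − 971)² / 971 = 0.0659
  white: (491 − 485.5)² / 485.5 = 0.0623
χ² = 0.0129 + 0.0659 + 0.0623 = 0.1411 ≈ 0.141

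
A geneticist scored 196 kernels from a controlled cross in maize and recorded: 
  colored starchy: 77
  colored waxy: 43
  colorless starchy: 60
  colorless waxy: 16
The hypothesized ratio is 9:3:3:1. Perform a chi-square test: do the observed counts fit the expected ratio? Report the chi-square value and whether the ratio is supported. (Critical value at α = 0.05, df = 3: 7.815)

Under the 9:3:3:1 hypothesis (Σ ratio = 16, N = 196):
  colored starchy: 196 × 9/16 = 110.25
  colored waxy: 196 × 3/16 = 36.75
  colorless starchy: 196 × 3/16 = 36.75
  colorless waxy: 196 × 1/16 = 12.25
χ² = Σ (O − E)² / E
  colored starchy: (77 − 110.25)² / 110.25 = 10.0278
  colored waxy: (43 − 36.75)² / 36.75 = 1.0629
  colorless starchy: (60 − 36.75)² / 36.75 = 14.7092
  colorless waxy: (16 − 12.25)² / 12.25 = 1.1480
χ² = 10.0278 + 1.0629 + 14.7092 + 1.1480 = 26.9479 ≈ 26.948
Degrees of freedom = 4 − 1 = 3; critical value at α = 0.05 is 7.815.
Since 26.948 > 7.815, we reject the null hypothesis — the data do not fit the 9:3:3:1 ratio.

26.948; not consistent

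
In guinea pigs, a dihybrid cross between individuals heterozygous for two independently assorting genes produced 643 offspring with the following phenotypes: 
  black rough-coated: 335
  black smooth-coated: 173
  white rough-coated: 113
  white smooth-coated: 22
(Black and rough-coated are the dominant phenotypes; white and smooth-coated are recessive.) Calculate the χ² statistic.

33.482

A dihybrid F₂ with independent assortment and complete dominance at both loci gives a 9:3:3:1 phenotypic ratio.
Total ratio parts = 16. Expected numbers out of 643:
  black rough-coated: 643 × 9/16 = 361.6875
  black smooth-coated: 643 × 3/16 = 120.5625
  white rough-coated: 643 × 3/16 = 120.5625
  white smooth-coated: 643 × 1/16 = 40.1875
χ² = Σ (O − E)² / E
  black rough-coated: (335 − 361.6875)² / 361.6875 = 1.9692
  black smooth-coated: (173 − 120.5625)² / 120.5625 = 22.8072
  white rough-coated: (113 − 120.5625)² / 120.5625 = 0.4744
  white smooth-coated: (22 − 40.1875)² / 40.1875 = 8.2310
χ² = 1.9692 + 22.8072 + 0.4744 + 8.2310 = 33.4818 ≈ 33.482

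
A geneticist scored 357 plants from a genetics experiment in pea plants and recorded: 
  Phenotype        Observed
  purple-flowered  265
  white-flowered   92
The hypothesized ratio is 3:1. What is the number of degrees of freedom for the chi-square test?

1

A goodness-of-fit test with 2 phenotype classes has df = 2 − 1 = 1.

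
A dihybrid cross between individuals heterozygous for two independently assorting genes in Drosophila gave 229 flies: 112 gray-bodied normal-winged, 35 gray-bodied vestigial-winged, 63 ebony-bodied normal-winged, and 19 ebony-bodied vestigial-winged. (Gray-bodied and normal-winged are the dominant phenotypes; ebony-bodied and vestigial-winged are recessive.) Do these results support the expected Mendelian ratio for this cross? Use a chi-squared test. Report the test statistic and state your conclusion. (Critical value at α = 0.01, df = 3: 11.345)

14.571; not consistent

A dihybrid F₂ with independent assortment and complete dominance at both loci gives a 9:3:3:1 phenotypic ratio.
Total ratio parts = 16. Expected numbers out of 229:
  gray-bodied normal-winged: 229 × 9/16 = 128.8125
  gray-bodied vestigial-winged: 229 × 3/16 = 42.9375
  ebony-bodied normal-winged: 229 × 3/16 = 42.9375
  ebony-bodied vestigial-winged: 229 × 1/16 = 14.3125
χ² = Σ (O − E)² / E
  gray-bodied normal-winged: (112 − 128.8125)² / 128.8125 = 2.1944
  gray-bodied vestigial-winged: (35 − 42.9375)² / 42.9375 = 1.4673
  ebony-bodied normal-winged: (63 − 42.9375)² / 42.9375 = 9.3742
  ebony-bodied vestigial-winged: (19 − 14.3125)² / 14.3125 = 1.5352
χ² = 2.1944 + 1.4673 + 9.3742 + 1.5352 = 14.5711 ≈ 14.571
Degrees of freedom = 4 − 1 = 3; critical value at α = 0.01 is 11.345.
Since 14.571 > 11.345, we reject the null hypothesis — the data do not fit the 9:3:3:1 ratio.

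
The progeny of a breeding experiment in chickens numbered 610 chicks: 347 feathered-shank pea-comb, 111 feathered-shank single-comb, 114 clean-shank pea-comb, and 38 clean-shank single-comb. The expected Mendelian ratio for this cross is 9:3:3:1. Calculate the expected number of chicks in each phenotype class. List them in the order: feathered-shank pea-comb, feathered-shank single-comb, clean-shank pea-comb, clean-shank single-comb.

343.125, 114.375, 114.375, 38.125

Total ratio parts = 16. Expected numbers out of 610:
  feathered-shank pea-comb: 610 × 9/16 = 343.125
  feathered-shank single-comb: 610 × 3/16 = 114.375
  clean-shank pea-comb: 610 × 3/16 = 114.375
  clean-shank single-comb: 610 × 1/16 = 38.125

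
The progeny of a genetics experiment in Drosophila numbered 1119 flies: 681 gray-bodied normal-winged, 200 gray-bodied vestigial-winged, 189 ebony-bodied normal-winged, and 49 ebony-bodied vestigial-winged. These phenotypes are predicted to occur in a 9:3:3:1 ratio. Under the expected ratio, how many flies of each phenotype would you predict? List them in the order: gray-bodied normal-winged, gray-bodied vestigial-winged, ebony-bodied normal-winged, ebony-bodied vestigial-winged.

Total ratio parts = 16. Expected numbers out of 1119:
  gray-bodied normal-winged: 1119 × 9/16 = 629.4375
  gray-bodied vestigial-winged: 1119 × 3/16 = 209.8125
  ebony-bodied normal-winged: 1119 × 3/16 = 209.8125
  ebony-bodied vestigial-winged: 1119 × 1/16 = 69.9375

629.4375, 209.8125, 209.8125, 69.9375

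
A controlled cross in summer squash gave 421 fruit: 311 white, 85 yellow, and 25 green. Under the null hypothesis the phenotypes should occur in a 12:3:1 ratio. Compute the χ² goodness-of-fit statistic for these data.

0.603

Expected counts for N = 421 under a 12:3:1 ratio (total parts = 16):
  white: 421 × 12/16 = 315.75
  yellow: 421 × 3/16 = 78.9375
  green: 421 × 1/16 = 26.3125
χ² = Σ (O − E)² / E
  white: (311 − 315.75)² / 315.75 = 0.0715
  yellow: (85 − 78.9375)² / 78.9375 = 0.4656
  green: (25 − 26.3125)² / 26.3125 = 0.0655
χ² = 0.0715 + 0.4656 + 0.0655 = 0.6026 ≈ 0.603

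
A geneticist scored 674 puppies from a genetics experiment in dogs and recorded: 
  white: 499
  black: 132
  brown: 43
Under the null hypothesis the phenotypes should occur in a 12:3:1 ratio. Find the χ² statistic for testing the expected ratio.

0.352

The 12:3:1 ratio has 16 parts, so with N = 674 the expected counts are:
  white: 674 × 12/16 = 505.5
  black: 674 × 3/16 = 126.375
  brown: 674 × 1/16 = 42.125
χ² = Σ (O − E)² / E
  white: (499 − 505.5)² / 505.5 = 0.0836
  black: (132 − 126.375)² / 126.375 = 0.2504
  brown: (43 − 42.125)² / 42.125 = 0.0182
χ² = 0.0836 + 0.2504 + 0.0182 = 0.3522 ≈ 0.352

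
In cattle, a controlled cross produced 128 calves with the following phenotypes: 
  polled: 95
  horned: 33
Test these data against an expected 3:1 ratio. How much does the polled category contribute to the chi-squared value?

0.010

The 3:1 ratio has 4 parts, so with N = 128 the expected counts are:
  polled: 128 × 3/4 = 96
  horned: 128 × 1/4 = 32
Contribution of polled: (95 − 96)² / 96 = 0.0104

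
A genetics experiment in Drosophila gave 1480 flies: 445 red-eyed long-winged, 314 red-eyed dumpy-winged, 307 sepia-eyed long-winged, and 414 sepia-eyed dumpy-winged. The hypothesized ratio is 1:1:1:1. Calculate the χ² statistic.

Expected counts for N = 1480 under a 1:1:1:1 ratio (total parts = 4):
  red-eyed long-winged: 1480 × 1/4 = 370
  red-eyed dumpy-winged: 1480 × 1/4 = 370
  sepia-eyed long-winged: 1480 × 1/4 = 370
  sepia-eyed dumpy-winged: 1480 × 1/4 = 370
χ² = Σ (O − E)² / E
  red-eyed long-winged: (445 − 370)² / 370 = 15.2027
  red-eyed dumpy-winged: (314 − 370)² / 370 = 8.4757
  sepia-eyed long-winged: (307 − 370)² / 370 = 10.7270
  sepia-eyed dumpy-winged: (414 − 370)² / 370 = 5.2324
χ² = 15.2027 + 8.4757 + 10.7270 + 5.2324 = 39.6378 ≈ 39.638

39.638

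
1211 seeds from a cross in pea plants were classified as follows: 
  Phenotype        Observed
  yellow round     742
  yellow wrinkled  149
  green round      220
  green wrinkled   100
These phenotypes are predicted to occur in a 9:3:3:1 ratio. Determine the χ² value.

Total ratio parts = 16. Expected numbers out of 1211:
  yellow round: 1211 × 9/16 = 681.1875
  yellow wrinkled: 1211 × 3/16 = 227.0625
  green round: 1211 × 3/16 = 227.0625
  green wrinkled: 1211 × 1/16 = 75.6875
χ² = Σ (O − E)² / E
  yellow round: (742 − 681.1875)² / 681.1875 = 5.4290
  yellow wrinkled: (149 − 227.0625)² / 227.0625 = 26.8373
  green round: (220 − 227.0625)² / 227.0625 = 0.2197
  green wrinkled: (100 − 75.6875)² / 75.6875 = 7.8097
χ² = 5.4290 + 26.8373 + 0.2197 + 7.8097 = 40.2957 ≈ 40.296

40.296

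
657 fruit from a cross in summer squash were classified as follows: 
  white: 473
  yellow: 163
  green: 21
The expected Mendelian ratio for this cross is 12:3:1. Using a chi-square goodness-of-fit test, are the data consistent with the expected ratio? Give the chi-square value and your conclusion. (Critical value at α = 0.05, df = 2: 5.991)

23.461; not consistent

The 12:3:1 ratio has 16 parts, so with N = 657 the expected counts are:
  white: 657 × 12/16 = 492.75
  yellow: 657 × 3/16 = 123.1875
  green: 657 × 1/16 = 41.0625
χ² = Σ (O − E)² / E
  white: (473 − 492.75)² / 492.75 = 0.7916
  yellow: (163 − 123.1875)² / 123.1875 = 12.8669
  green: (21 − 41.0625)² / 41.0625 = 9.8022
χ² = 0.7916 + 12.8669 + 9.8022 = 23.4607 ≈ 23.461
Degrees of freedom = 3 − 1 = 2; critical value at α = 0.05 is 5.991.
Since 23.461 > 5.991, we reject the null hypothesis — the data do not fit the 12:3:1 ratio.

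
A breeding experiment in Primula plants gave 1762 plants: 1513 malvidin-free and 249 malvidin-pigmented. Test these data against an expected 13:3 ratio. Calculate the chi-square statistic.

Under the 13:3 hypothesis (Σ ratio = 16, N = 1762):
  malvidin-free: 1762 × 13/16 = 1431.625
  malvidin-pigmented: 1762 × 3/16 = 330.375
χ² = Σ (O − E)² / E
  malvidin-free: (1513 − 1431.625)² / 1431.625 = 4.6254
  malvidin-pigmented: (249 − 330.375)² / 330.375 = 20.0436
χ² = 4.6254 + 20.0436 = 24.669

24.669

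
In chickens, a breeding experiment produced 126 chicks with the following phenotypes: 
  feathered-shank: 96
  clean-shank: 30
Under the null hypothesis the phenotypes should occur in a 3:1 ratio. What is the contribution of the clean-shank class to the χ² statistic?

0.071

Expected counts for N = 126 under a 3:1 ratio (total parts = 4):
  feathered-shank: 126 × 3/4 = 94.5
  clean-shank: 126 × 1/4 = 31.5
Contribution of clean-shank: (30 − 31.5)² / 31.5 = 0.0714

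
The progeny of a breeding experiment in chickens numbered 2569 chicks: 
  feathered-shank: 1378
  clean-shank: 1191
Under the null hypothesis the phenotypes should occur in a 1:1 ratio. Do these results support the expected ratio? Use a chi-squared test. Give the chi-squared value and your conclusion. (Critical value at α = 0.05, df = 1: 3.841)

Expected counts for N = 2569 under a 1:1 ratio (total parts = 2):
  feathered-shank: 2569 × 1/2 = 1284.5
  clean-shank: 2569 × 1/2 = 1284.5
χ² = Σ (O − E)² / E
  feathered-shank: (1378 − 1284.5)² / 1284.5 = 6.8060
  clean-shank: (1191 − 1284.5)² / 1284.5 = 6.8060
χ² = 6.8060 + 6.8060 = 13.612
Degrees of freedom = 2 − 1 = 1; critical value at α = 0.05 is 3.841.
Since 13.612 > 3.841, we reject the null hypothesis — the data do not fit the 1:1 ratio.

13.612; not consistent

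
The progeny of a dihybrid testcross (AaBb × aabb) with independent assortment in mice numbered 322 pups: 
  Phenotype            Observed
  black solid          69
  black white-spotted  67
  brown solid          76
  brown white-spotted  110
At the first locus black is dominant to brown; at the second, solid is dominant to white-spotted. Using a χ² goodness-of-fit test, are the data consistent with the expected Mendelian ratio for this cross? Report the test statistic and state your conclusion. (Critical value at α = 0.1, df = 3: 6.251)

14.969; not consistent

A dihybrid testcross with independent assortment gives a 1:1:1:1 ratio.
Expected counts for N = 322 under a 1:1:1:1 ratio (total parts = 4):
  black solid: 322 × 1/4 = 80.5
  black white-spotted: 322 × 1/4 = 80.5
  brown solid: 322 × 1/4 = 80.5
  brown white-spotted: 322 × 1/4 = 80.5
χ² = Σ (O − E)² / E
  black solid: (69 − 80.5)² / 80.5 = 1.6429
  black white-spotted: (67 − 80.5)² / 80.5 = 2.2640
  brown solid: (76 − 80.5)² / 80.5 = 0.2516
  brown white-spotted: (110 − 80.5)² / 80.5 = 10.8106
χ² = 1.6429 + 2.2640 + 0.2516 + 10.8106 = 14.9691 ≈ 14.969
Degrees of freedom = 4 − 1 = 3; critical value at α = 0.1 is 6.251.
Since 14.969 > 6.251, we reject the null hypothesis — the data do not fit the 1:1:1:1 ratio.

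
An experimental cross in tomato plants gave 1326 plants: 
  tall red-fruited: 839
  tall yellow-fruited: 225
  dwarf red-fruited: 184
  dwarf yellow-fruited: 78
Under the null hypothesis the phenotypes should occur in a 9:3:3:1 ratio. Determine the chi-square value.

30.957

Expected counts for N = 1326 under a 9:3:3:1 ratio (total parts = 16):
  tall red-fruited: 1326 × 9/16 = 745.875
  tall yellow-fruited: 1326 × 3/16 = 248.625
  dwarf red-fruited: 1326 × 3/16 = 248.625
  dwarf yellow-fruited: 1326 × 1/16 = 82.875
χ² = Σ (O − E)² / E
  tall red-fruited: (839 − 745.875)² / 745.875 = 11.6270
  tall yellow-fruited: (225 − 248.625)² / 248.625 = 2.2449
  dwarf red-fruited: (184 − 248.625)² / 248.625 = 16.7980
  dwarf yellow-fruited: (78 − 82.875)² / 82.875 = 0.2868
χ² = 11.6270 + 2.2449 + 16.7980 + 0.2868 = 30.9567 ≈ 30.957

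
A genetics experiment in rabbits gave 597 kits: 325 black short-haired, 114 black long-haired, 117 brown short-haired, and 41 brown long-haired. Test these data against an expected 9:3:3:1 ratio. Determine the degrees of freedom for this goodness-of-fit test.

A goodness-of-fit test with 4 phenotype classes has df = 4 − 1 = 3.

3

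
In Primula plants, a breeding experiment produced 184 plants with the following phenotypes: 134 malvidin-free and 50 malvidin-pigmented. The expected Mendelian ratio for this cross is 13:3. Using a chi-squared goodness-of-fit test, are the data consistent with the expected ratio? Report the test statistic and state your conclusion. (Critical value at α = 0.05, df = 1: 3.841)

The 13:3 ratio has 16 parts, so with N = 184 the expected counts are:
  malvidin-free: 184 × 13/16 = 149.5
  malvidin-pigmented: 184 × 3/16 = 34.5
χ² = Σ (O − E)² / E
  malvidin-free: (134 − 149.5)² / 149.5 = 1.6070
  malvidin-pigmented: (50 − 34.5)² / 34.5 = 6.9638
χ² = 1.6070 + 6.9638 = 8.5708 ≈ 8.571
Degrees of freedom = 2 − 1 = 1; critical value at α = 0.05 is 3.841.
Since 8.571 > 3.841, we reject the null hypothesis — the data do not fit the 13:3 ratio.

8.571; not consistent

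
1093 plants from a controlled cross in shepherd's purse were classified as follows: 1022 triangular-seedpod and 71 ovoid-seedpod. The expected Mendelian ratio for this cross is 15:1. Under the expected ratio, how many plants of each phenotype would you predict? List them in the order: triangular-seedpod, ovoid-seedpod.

Total ratio parts = 16. Expected numbers out of 1093:
  triangular-seedpod: 1093 × 15/16 = 1024.6875
  ovoid-seedpod: 1093 × 1/16 = 68.3125

1024.6875, 68.3125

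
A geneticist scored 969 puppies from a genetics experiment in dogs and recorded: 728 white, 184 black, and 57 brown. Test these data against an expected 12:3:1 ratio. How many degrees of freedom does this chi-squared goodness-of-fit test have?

2

A goodness-of-fit test with 3 phenotype classes has df = 3 − 1 = 2.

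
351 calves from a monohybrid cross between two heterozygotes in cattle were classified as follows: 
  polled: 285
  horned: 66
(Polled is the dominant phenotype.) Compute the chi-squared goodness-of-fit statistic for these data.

7.188

For a monohybrid cross between heterozygotes with complete dominance, the expected phenotypic ratio is 3:1.
Total ratio parts = 4. Expected numbers out of 351:
  polled: 351 × 3/4 = 263.25
  horned: 351 × 1/4 = 87.75
χ² = Σ (O − E)² / E
  polled: (285 − 263.25)² / 263.25 = 1.7970
  horned: (66 − 87.75)² / 87.75 = 5.3910
χ² = 1.7970 + 5.3910 = 7.188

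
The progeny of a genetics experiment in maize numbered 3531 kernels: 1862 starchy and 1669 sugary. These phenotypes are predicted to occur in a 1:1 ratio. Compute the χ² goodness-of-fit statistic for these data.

Under the 1:1 hypothesis (Σ ratio = 2, N = 3531):
  starchy: 3531 × 1/2 = 1765.5
  sugary: 3531 × 1/2 = 1765.5
χ² = Σ (O − E)² / E
  starchy: (1862 − 1765.5)² / 1765.5 = 5.2746
  sugary: (1669 − 1765.5)² / 1765.5 = 5.2746
χ² = 5.2746 + 5.2746 = 10.5492 ≈ 10.549

10.549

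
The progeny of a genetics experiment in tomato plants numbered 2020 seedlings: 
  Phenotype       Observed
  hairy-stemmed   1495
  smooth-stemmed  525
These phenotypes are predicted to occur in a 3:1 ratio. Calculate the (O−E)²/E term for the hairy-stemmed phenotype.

0.264

Expected counts for N = 2020 under a 3:1 ratio (total parts = 4):
  hairy-stemmed: 2020 × 3/4 = 1515
  smooth-stemmed: 2020 × 1/4 = 505
Contribution of hairy-stemmed: (1495 − 1515)² / 1515 = 0.2640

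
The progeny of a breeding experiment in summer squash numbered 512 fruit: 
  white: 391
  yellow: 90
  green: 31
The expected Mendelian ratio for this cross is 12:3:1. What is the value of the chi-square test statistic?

Expected counts for N = 512 under a 12:3:1 ratio (total parts = 16):
  white: 512 × 12/16 = 384
  yellow: 512 × 3/16 = 96
  green: 512 × 1/16 = 32
χ² = Σ (O − E)² / E
  white: (391 − 384)² / 384 = 0.1276
  yellow: (90 − 96)² / 96 = 0.3750
  green: (31 − 32)² / 32 = 0.0312
χ² = 0.1276 + 0.3750 + 0.0312 = 0.5338 ≈ 0.534

0.534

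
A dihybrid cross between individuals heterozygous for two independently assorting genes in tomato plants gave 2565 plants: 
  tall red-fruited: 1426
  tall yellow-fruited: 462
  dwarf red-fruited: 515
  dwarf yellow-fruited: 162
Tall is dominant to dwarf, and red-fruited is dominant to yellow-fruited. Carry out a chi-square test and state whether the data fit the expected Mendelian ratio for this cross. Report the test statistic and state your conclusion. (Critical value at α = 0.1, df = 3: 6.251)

A dihybrid F₂ with independent assortment and complete dominance at both loci gives a 9:3:3:1 phenotypic ratio.
The 9:3:3:1 ratio has 16 parts, so with N = 2565 the expected counts are:
  tall red-fruited: 2565 × 9/16 = 1442.8125
  tall yellow-fruited: 2565 × 3/16 = 480.9375
  dwarf red-fruited: 2565 × 3/16 = 480.9375
  dwarf yellow-fruited: 2565 × 1/16 = 160.3125
χ² = Σ (O − E)² / E
  tall red-fruited: (1426 − 1442.8125)² / 1442.8125 = 0.1959
  tall yellow-fruited: (462 − 480.9375)² / 480.9375 = 0.7457
  dwarf red-fruited: (515 − 480.9375)² / 480.9375 = 2.4125
  dwarf yellow-fruited: (162 − 160.3125)² / 160.3125 = 0.0178
χ² = 0.1959 + 0.7457 + 2.4125 + 0.0178 = 3.3719 ≈ 3.372
Degrees of freedom = 4 − 1 = 3; critical value at α = 0.1 is 6.251.
Since 3.372 < 6.251, we fail to reject the null hypothesis — the data are consistent with the 9:3:3:1 ratio.

3.372; consistent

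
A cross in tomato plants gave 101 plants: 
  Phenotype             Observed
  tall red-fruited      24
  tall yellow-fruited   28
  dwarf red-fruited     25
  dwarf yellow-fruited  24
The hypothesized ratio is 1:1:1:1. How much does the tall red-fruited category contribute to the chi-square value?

Total ratio parts = 4. Expected numbers out of 101:
  tall red-fruited: 101 × 1/4 = 25.25
  tall yellow-fruited: 101 × 1/4 = 25.25
  dwarf red-fruited: 101 × 1/4 = 25.25
  dwarf yellow-fruited: 101 × 1/4 = 25.25
Contribution of tall red-fruited: (24 − 25.25)² / 25.25 = 0.0619

0.062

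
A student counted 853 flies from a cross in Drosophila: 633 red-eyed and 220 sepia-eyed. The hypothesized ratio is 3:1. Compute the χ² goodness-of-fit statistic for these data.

Expected counts for N = 853 under a 3:1 ratio (total parts = 4):
  red-eyed: 853 × 3/4 = 639.75
  sepia-eyed: 853 × 1/4 = 213.25
χ² = Σ (O − E)² / E
  red-eyed: (633 − 639.75)² / 639.75 = 0.0712
  sepia-eyed: (220 − 213.25)² / 213.25 = 0.2137
χ² = 0.0712 + 0.2137 = 0.2849 ≈ 0.285

0.285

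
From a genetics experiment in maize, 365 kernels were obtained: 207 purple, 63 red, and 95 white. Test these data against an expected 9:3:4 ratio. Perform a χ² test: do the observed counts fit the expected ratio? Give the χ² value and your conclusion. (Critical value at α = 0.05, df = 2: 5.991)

0.600; consistent

Expected counts for N = 365 under a 9:3:4 ratio (total parts = 16):
  purple: 365 × 9/16 = 205.3125
  red: 365 × 3/16 = 68.4375
  white: 365 × 4/16 = 91.25
χ² = Σ (O − E)² / E
  purple: (207 − 205.3125)² / 205.3125 = 0.0139
  red: (63 − 68.4375)² / 68.4375 = 0.4320
  white: (95 − 91.25)² / 91.25 = 0.1541
χ² = 0.0139 + 0.4320 + 0.1541 = 0.600
Degrees of freedom = 3 − 1 = 2; critical value at α = 0.05 is 5.991.
Since 0.600 < 5.991, we fail to reject the null hypothesis — the data are consistent with the 9:3:4 ratio.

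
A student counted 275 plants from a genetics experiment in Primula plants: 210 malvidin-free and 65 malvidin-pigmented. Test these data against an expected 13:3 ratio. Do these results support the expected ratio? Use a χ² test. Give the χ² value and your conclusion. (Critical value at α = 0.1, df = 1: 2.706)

Total ratio parts = 16. Expected numbers out of 275:
  malvidin-free: 275 × 13/16 = 223.4375
  malvidin-pigmented: 275 × 3/16 = 51.5625
χ² = Σ (O − E)² / E
  malvidin-free: (210 − 223.4375)² / 223.4375 = 0.8081
  malvidin-pigmented: (65 − 51.5625)² / 51.5625 = 3.5019
χ² = 0.8081 + 3.5019 = 4.310
Degrees of freedom = 2 − 1 = 1; critical value at α = 0.1 is 2.706.
Since 4.310 > 2.706, we reject the null hypothesis — the data do not fit the 13:3 ratio.

4.310; not consistent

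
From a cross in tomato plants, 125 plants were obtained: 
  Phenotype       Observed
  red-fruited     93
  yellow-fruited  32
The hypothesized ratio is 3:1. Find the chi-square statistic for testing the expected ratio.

Under the 3:1 hypothesis (Σ ratio = 4, N = 125):
  red-fruited: 125 × 3/4 = 93.75
  yellow-fruited: 125 × 1/4 = 31.25
χ² = Σ (O − E)² / E
  red-fruited: (93 − 93.75)² / 93.75 = 0.0060
  yellow-fruited: (32 − 31.25)² / 31.25 = 0.0180
χ² = 0.0060 + 0.0180 = 0.024

0.024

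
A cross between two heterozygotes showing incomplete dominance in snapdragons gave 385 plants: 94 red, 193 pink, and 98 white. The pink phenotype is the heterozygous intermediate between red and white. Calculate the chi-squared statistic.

With incomplete dominance, a heterozygote × heterozygote cross gives a 1:2:1 phenotypic ratio.
The 1:2:1 ratio has 4 parts, so with N = 385 the expected counts are:
  red: 385 × 1/4 = 96.25
  pink: 385 × 2/4 = 192.5
  white: 385 × 1/4 = 96.25
χ² = Σ (O − E)² / E
  red: (94 − 96.25)² / 96.25 = 0.0526
  pink: (193 − 192.5)² / 192.5 = 0.0013
  white: (98 − 96.25)² / 96.25 = 0.0318
χ² = 0.0526 + 0.0013 + 0.0318 = 0.0857 ≈ 0.086

0.086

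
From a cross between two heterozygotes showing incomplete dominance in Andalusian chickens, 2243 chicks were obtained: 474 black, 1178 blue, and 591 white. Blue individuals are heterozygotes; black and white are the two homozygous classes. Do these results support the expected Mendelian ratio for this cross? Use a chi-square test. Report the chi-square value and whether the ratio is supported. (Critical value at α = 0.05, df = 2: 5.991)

With incomplete dominance, a heterozygote × heterozygote cross gives a 1:2:1 phenotypic ratio.
Total ratio parts = 4. Expected numbers out of 2243:
  black: 2243 × 1/4 = 560.75
  blue: 2243 × 2/4 = 1121.5
  white: 2243 × 1/4 = 560.75
χ² = Σ (O − E)² / E
  black: (474 − 560.75)² / 560.75 = 13.4205
  blue: (1178 − 1121.5)² / 1121.5 = 2.8464
  white: (591 − 560.75)² / 560.75 = 1.6319
χ² = 13.4205 + 2.8464 + 1.6319 = 17.8988 ≈ 17.899
Degrees of freedom = 3 − 1 = 2; critical value at α = 0.05 is 5.991.
Since 17.899 > 5.991, we reject the null hypothesis — the data do not fit the 1:2:1 ratio.

17.899; not consistent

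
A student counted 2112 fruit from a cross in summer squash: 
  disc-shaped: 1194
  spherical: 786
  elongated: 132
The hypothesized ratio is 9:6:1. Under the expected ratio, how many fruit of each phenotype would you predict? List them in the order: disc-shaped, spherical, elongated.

1188, 792, 132

Total ratio parts = 16. Expected numbers out of 2112:
  disc-shaped: 2112 × 9/16 = 1188
  spherical: 2112 × 6/16 = 792
  elongated: 2112 × 1/16 = 132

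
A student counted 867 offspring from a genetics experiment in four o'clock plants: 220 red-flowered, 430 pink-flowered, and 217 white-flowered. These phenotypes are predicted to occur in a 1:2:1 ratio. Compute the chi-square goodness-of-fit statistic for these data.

Expected counts for N = 867 under a 1:2:1 ratio (total parts = 4):
  red-flowered: 867 × 1/4 = 216.75
  pink-flowered: 867 × 2/4 = 433.5
  white-flowered: 867 × 1/4 = 216.75
χ² = Σ (O − E)² / E
  red-flowered: (220 − 216.75)² / 216.75 = 0.0487
  pink-flowered: (430 − 433.5)² / 433.5 = 0.0283
  white-flowered: (217 − 216.75)² / 216.75 = 0.0003
χ² = 0.0487 + 0.0283 + 0.0003 = 0.0773 ≈ 0.077

0.077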